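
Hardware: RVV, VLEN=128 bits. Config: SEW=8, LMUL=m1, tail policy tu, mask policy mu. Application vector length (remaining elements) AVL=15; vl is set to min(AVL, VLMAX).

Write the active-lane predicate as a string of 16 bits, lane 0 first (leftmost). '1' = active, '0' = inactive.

predicate = 1111111111111110

lanes per group: 128·1/8 = 16
vl ← min(15, 16) = 15
bits (lane 0 leftmost): 1111111111111110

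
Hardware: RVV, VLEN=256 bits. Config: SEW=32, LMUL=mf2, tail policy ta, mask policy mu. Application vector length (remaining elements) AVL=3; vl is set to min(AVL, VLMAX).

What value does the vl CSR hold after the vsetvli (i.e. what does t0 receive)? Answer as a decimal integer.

vl = 3

VLMAX = (256 × 1/2) / 32 = 4 lanes
vl = min(AVL, VLMAX) = min(3, 4) = 3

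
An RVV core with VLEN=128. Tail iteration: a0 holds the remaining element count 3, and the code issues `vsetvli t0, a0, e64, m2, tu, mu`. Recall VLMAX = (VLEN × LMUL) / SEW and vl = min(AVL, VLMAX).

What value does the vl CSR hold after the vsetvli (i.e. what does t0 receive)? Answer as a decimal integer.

vl = 3

VLMAX = (128 × 2) / 64 = 4 lanes
vl ← min(3, 4) = 3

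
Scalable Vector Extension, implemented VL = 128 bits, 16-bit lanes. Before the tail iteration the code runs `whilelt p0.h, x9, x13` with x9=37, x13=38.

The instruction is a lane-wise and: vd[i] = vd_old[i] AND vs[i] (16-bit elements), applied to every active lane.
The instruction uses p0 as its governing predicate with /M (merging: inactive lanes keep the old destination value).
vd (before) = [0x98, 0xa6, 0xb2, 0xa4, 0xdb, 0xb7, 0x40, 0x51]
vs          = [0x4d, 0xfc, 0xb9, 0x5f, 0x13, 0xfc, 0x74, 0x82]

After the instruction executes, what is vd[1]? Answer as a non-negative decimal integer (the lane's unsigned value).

vd[1] = 166

register lanes = 128/16 = 8
p0[j] = (37+j < 38); true for j=0..0 → 1 lanes set
vd[0] and(0x98,0x4d) -> 0x08
vd[1] tail/keep -> 0xa6
vd[2] tail/keep -> 0xb2
vd[3] tail/keep -> 0xa4
vd[4] tail/keep -> 0xdb
vd[5] tail/keep -> 0xb7
vd[6] tail/keep -> 0x40
vd[7] tail/keep -> 0x51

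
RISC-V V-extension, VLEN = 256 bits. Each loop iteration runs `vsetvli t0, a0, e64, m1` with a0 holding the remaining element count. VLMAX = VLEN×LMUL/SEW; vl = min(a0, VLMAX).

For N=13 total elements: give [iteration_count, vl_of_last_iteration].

[iterations, last_vl] = [4, 1]

VLMAX = VLEN×LMUL/SEW = 256×1/64 = 4
iterations = ceil(13/4) = 4; final-pass vl = 1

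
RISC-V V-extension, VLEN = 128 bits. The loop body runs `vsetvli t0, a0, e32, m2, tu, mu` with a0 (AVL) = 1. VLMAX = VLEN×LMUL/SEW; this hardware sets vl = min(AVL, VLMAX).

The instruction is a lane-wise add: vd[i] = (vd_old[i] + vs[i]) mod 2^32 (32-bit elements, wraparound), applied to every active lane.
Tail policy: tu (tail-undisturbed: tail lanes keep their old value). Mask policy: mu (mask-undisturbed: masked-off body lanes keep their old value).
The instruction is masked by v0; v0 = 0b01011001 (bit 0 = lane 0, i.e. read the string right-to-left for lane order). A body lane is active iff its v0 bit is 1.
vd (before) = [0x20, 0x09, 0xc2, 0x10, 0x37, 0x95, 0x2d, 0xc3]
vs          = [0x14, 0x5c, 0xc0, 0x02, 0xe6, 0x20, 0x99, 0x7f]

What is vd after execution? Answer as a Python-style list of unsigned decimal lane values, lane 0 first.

lanes per group: 128·2/32 = 8
vl ← min(1, 8) = 1
  i=0: add(0x20,0x14) → 52
  i=1: tail/keep → 9
  i=2: tail/keep → 194
  i=3: tail/keep → 16
  i=4: tail/keep → 55
  i=5: tail/keep → 149
  i=6: tail/keep → 45
  i=7: tail/keep → 195

vd = [52, 9, 194, 16, 55, 149, 45, 195]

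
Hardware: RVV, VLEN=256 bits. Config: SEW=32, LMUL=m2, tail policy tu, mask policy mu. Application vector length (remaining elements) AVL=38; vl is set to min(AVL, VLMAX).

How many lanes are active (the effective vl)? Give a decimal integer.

vl = 16

VLMAX = VLEN×LMUL/SEW = 256×2/32 = 16
vl ← min(38, 16) = 16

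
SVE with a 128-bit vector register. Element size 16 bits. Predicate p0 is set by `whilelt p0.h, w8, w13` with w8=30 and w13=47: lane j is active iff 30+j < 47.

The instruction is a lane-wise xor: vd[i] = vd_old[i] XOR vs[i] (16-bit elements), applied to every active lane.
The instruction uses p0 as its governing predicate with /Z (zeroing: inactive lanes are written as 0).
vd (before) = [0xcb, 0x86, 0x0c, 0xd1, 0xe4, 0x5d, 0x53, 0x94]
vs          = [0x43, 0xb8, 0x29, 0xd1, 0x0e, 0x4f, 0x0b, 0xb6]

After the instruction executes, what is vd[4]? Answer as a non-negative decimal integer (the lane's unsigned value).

lane count: 128 div 16 = 8
whilelt: lane j active iff 30+j < 47 → j < 17 → 8 active
[0] xor(0xcb,0x43) = 0x88
[1] xor(0x86,0xb8) = 0x3e
[2] xor(0x0c,0x29) = 0x25
[3] xor(0xd1,0xd1) = 0x00
[4] xor(0xe4,0x0e) = 0xea
[5] xor(0x5d,0x4f) = 0x12
[6] xor(0x53,0x0b) = 0x58
[7] xor(0x94,0xb6) = 0x22

vd[4] = 234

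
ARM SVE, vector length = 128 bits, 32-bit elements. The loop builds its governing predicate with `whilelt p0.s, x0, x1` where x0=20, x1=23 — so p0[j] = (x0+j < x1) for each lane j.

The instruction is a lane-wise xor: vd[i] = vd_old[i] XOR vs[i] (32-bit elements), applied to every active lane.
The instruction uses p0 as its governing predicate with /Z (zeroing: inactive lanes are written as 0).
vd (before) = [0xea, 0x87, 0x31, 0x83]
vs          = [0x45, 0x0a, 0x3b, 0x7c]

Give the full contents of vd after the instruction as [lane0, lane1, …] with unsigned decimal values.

vd = [175, 141, 10, 0]

lane count: 128 div 32 = 4
whilelt: lane j active iff 20+j < 23 → j < 3 → 3 active
vd[0] xor(0xea,0x45) -> 0xaf
vd[1] xor(0x87,0x0a) -> 0x8d
vd[2] xor(0x31,0x3b) -> 0x0a
vd[3] tail/zero -> 0x00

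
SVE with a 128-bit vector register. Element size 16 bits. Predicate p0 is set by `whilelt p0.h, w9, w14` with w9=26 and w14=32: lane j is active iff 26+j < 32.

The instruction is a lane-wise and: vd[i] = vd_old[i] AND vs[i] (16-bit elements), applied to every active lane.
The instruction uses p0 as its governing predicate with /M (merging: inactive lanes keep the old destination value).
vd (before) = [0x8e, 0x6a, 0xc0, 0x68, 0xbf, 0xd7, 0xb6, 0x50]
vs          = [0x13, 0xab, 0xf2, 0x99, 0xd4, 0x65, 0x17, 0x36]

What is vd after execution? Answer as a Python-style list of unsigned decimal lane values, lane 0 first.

lane count: 128 div 16 = 8
p0[j] = (26+j < 32); true for j=0..5 → 6 lanes set
lane  0: and(0x8e,0x13) ⇒ 0x02
lane  1: and(0x6a,0xab) ⇒ 0x2a
lane  2: and(0xc0,0xf2) ⇒ 0xc0
lane  3: and(0x68,0x99) ⇒ 0x08
lane  4: and(0xbf,0xd4) ⇒ 0x94
lane  5: and(0xd7,0x65) ⇒ 0x45
lane  6: tail/keep ⇒ 0xb6
lane  7: tail/keep ⇒ 0x50

vd = [2, 42, 192, 8, 148, 69, 182, 80]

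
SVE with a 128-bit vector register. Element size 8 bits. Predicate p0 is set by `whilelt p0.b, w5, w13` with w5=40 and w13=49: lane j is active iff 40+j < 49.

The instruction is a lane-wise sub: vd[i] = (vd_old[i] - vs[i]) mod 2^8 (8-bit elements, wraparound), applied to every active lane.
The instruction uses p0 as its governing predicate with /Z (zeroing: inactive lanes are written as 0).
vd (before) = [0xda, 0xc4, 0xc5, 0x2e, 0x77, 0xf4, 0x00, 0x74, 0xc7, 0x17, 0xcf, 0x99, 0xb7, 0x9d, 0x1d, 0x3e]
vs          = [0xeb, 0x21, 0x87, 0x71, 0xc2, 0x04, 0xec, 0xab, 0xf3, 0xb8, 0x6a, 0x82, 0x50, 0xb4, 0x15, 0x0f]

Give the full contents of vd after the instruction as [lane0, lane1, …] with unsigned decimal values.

vd = [239, 163, 62, 189, 181, 240, 20, 201, 212, 0, 0, 0, 0, 0, 0, 0]

lane count: 128 div 8 = 16
active while 40+j < 49, i.e. j ∈ [0,9) capped at 16 ⇒ 9
[0] sub(0xda,0xeb) = 0xef
[1] sub(0xc4,0x21) = 0xa3
[2] sub(0xc5,0x87) = 0x3e
[3] sub(0x2e,0x71) = 0xbd
[4] sub(0x77,0xc2) = 0xb5
[5] sub(0xf4,0x04) = 0xf0
[6] sub(0x00,0xec) = 0x14
[7] sub(0x74,0xab) = 0xc9
[8] sub(0xc7,0xf3) = 0xd4
[9] tail/zero = 0x00
[10] tail/zero = 0x00
[11] tail/zero = 0x00
[12] tail/zero = 0x00
[13] tail/zero = 0x00
[14] tail/zero = 0x00
[15] tail/zero = 0x00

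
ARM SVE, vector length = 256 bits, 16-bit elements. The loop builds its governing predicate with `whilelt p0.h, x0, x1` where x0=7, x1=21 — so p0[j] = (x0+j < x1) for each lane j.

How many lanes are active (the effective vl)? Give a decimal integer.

vl = 14

256-bit reg / 16-bit elem → 16 lanes
whilelt: lane j active iff 7+j < 21 → j < 14 → 14 active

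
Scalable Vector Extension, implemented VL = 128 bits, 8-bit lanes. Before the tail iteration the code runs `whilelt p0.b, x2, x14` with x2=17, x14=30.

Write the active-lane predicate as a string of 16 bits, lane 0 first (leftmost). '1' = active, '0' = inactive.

predicate = 1111111111111000

register lanes = 128/8 = 16
active while 17+j < 30, i.e. j ∈ [0,13) capped at 16 ⇒ 13
bits (lane 0 leftmost): 1111111111111000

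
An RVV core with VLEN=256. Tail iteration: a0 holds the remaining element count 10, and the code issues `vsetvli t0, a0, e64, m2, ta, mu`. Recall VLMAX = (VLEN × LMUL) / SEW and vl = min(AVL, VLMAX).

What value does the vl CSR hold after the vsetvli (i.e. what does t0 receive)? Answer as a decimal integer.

VLMAX = (256 × 2) / 64 = 8 lanes
vl = min(AVL, VLMAX) = min(10, 8) = 8

vl = 8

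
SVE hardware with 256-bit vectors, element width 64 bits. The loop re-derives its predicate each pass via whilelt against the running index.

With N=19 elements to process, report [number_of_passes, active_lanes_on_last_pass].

[iterations, last_vl] = [5, 3]

256-bit reg / 64-bit elem → 4 lanes
N=19: ⌈19/4⌉ = 5 iters; last vl = 19 − 4×4 = 3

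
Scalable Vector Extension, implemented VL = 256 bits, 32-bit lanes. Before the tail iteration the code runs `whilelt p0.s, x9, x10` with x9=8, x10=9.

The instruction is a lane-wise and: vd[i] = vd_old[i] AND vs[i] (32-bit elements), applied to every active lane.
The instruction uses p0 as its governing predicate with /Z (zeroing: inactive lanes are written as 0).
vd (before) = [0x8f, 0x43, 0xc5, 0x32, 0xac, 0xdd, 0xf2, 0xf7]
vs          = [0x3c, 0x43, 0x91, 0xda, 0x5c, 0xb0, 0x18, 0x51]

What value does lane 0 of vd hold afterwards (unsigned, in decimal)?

vd[0] = 12

register lanes = 256/32 = 8
p0[j] = (8+j < 9); true for j=0..0 → 1 lanes set
  i=0: and(0x8f,0x3c) → 12
  i=1: tail/zero → 0
  i=2: tail/zero → 0
  i=3: tail/zero → 0
  i=4: tail/zero → 0
  i=5: tail/zero → 0
  i=6: tail/zero → 0
  i=7: tail/zero → 0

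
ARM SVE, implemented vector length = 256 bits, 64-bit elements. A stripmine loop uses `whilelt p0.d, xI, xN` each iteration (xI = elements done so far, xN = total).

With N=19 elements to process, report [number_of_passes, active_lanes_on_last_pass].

256-bit reg / 64-bit elem → 4 lanes
N=19: ⌈19/4⌉ = 5 iters; last vl = 19 − 4×4 = 3

[iterations, last_vl] = [5, 3]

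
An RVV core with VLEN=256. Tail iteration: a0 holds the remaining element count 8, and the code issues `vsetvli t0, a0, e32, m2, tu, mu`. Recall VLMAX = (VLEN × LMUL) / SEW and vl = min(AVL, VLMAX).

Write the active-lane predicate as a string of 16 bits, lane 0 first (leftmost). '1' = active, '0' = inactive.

VLMAX = (256 × 2) / 32 = 16 lanes
AVL=8 ≤ VLMAX=16, so vl = 8
bits (lane 0 leftmost): 1111111100000000

predicate = 1111111100000000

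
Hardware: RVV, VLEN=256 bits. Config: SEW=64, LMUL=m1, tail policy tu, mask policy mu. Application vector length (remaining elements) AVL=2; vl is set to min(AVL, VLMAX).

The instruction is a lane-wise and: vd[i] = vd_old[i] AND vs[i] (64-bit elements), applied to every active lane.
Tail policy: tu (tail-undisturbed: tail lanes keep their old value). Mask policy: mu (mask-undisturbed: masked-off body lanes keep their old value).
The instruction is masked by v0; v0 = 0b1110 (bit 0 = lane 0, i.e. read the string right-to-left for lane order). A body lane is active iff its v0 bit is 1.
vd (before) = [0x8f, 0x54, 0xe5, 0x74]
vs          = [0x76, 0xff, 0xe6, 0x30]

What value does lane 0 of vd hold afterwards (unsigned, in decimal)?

vd[0] = 143

lanes per group: 256·1/64 = 4
AVL=2 ≤ VLMAX=4, so vl = 2
  i=0: mask-off/keep → 143
  i=1: and(0x54,0xff) → 84
  i=2: tail/keep → 229
  i=3: tail/keep → 116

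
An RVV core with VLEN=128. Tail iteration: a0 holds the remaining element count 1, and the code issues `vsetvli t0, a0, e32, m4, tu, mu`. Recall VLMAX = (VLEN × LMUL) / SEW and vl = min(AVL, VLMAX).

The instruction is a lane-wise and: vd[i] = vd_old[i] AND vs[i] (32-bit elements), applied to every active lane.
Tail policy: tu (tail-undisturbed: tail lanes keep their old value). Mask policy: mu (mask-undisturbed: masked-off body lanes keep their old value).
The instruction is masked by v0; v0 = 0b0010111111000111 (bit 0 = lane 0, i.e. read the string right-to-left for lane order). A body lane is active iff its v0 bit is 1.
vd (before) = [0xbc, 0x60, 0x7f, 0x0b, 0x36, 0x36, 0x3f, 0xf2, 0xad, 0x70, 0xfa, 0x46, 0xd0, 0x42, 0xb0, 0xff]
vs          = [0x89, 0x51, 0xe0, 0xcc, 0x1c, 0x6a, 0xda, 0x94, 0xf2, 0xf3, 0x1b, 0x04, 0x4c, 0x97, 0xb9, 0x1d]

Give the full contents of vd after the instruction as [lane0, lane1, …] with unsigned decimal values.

VLMAX = (128 × 4) / 32 = 16 lanes
vl = min(AVL, VLMAX) = min(1, 16) = 1
vd[0] and(0xbc,0x89) -> 0x88
vd[1] tail/keep -> 0x60
vd[2] tail/keep -> 0x7f
vd[3] tail/keep -> 0x0b
vd[4] tail/keep -> 0x36
vd[5] tail/keep -> 0x36
vd[6] tail/keep -> 0x3f
vd[7] tail/keep -> 0xf2
vd[8] tail/keep -> 0xad
vd[9] tail/keep -> 0x70
vd[10] tail/keep -> 0xfa
vd[11] tail/keep -> 0x46
vd[12] tail/keep -> 0xd0
vd[13] tail/keep -> 0x42
vd[14] tail/keep -> 0xb0
vd[15] tail/keep -> 0xff

vd = [136, 96, 127, 11, 54, 54, 63, 242, 173, 112, 250, 70, 208, 66, 176, 255]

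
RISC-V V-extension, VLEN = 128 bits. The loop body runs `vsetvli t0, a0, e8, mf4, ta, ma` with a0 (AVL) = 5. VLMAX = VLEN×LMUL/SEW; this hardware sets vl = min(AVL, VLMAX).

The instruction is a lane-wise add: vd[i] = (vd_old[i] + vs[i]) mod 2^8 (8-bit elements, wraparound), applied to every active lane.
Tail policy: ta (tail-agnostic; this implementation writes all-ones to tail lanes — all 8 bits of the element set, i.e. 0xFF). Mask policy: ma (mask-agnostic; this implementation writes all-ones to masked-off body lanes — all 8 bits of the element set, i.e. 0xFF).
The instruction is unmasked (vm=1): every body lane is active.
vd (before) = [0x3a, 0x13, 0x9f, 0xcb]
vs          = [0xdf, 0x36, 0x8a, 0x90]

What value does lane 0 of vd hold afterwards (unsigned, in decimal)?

vd[0] = 25

VLMAX = VLEN×LMUL/SEW = 128×1/4/8 = 4
vl ← min(5, 4) = 4
vd[0] add(0x3a,0xdf) -> 0x19
vd[1] add(0x13,0x36) -> 0x49
vd[2] add(0x9f,0x8a) -> 0x29
vd[3] add(0xcb,0x90) -> 0x5b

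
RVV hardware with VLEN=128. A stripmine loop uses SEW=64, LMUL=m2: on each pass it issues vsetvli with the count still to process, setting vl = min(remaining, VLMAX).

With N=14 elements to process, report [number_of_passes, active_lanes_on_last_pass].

[iterations, last_vl] = [4, 2]

VLMAX = VLEN×LMUL/SEW = 128×2/64 = 4
N=14: ⌈14/4⌉ = 4 iters; last vl = 14 − 3×4 = 2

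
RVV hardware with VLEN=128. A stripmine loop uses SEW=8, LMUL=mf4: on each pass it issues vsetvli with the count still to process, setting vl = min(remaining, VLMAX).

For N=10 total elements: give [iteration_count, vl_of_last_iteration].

lanes per group: 128·1/4/8 = 4
iterations = ceil(10/4) = 3; final-pass vl = 2

[iterations, last_vl] = [3, 2]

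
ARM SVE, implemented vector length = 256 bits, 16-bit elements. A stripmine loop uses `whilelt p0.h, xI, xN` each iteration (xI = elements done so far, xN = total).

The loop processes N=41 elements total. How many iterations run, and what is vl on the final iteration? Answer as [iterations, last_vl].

[iterations, last_vl] = [3, 9]

256-bit reg / 16-bit elem → 16 lanes
N=41: ⌈41/16⌉ = 3 iters; last vl = 41 − 2×16 = 9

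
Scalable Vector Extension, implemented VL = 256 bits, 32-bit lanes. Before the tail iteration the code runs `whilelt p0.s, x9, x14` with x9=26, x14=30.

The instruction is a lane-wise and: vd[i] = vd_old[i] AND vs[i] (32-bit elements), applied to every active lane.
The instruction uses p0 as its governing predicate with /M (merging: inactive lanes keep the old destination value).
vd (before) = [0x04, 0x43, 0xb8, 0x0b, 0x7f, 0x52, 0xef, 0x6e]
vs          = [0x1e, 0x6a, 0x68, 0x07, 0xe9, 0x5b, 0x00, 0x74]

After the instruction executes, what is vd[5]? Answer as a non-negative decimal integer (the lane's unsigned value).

lane count: 256 div 32 = 8
active while 26+j < 30, i.e. j ∈ [0,4) capped at 8 ⇒ 4
[0] and(0x04,0x1e) = 0x04
[1] and(0x43,0x6a) = 0x42
[2] and(0xb8,0x68) = 0x28
[3] and(0x0b,0x07) = 0x03
[4] tail/keep = 0x7f
[5] tail/keep = 0x52
[6] tail/keep = 0xef
[7] tail/keep = 0x6e

vd[5] = 82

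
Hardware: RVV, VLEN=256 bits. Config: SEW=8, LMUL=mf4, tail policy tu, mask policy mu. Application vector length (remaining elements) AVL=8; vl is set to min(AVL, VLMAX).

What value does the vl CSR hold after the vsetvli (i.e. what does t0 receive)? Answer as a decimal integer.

vl = 8

lanes per group: 256·1/4/8 = 8
AVL=8 ≤ VLMAX=8, so vl = 8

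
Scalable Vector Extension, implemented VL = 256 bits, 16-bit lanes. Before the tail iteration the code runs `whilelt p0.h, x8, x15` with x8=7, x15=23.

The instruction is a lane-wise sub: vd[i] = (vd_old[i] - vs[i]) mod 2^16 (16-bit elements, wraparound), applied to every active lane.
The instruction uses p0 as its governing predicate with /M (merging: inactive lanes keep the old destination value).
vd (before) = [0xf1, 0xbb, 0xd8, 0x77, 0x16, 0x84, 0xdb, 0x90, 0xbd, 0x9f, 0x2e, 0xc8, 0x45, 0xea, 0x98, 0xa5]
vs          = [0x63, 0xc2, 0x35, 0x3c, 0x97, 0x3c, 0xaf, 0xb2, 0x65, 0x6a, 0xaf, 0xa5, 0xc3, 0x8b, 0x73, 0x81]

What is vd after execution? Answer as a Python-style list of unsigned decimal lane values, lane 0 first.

vd = [142, 65529, 163, 59, 65407, 72, 44, 65502, 88, 53, 65407, 35, 65410, 95, 37, 36]

lane count: 256 div 16 = 16
active while 7+j < 23, i.e. j ∈ [0,16) capped at 16 ⇒ 16
[0] sub(0xf1,0x63) = 0x8e
[1] sub(0xbb,0xc2) = 0xfff9
[2] sub(0xd8,0x35) = 0xa3
[3] sub(0x77,0x3c) = 0x3b
[4] sub(0x16,0x97) = 0xff7f
[5] sub(0x84,0x3c) = 0x48
[6] sub(0xdb,0xaf) = 0x2c
[7] sub(0x90,0xb2) = 0xffde
[8] sub(0xbd,0x65) = 0x58
[9] sub(0x9f,0x6a) = 0x35
[10] sub(0x2e,0xaf) = 0xff7f
[11] sub(0xc8,0xa5) = 0x23
[12] sub(0x45,0xc3) = 0xff82
[13] sub(0xea,0x8b) = 0x5f
[14] sub(0x98,0x73) = 0x25
[15] sub(0xa5,0x81) = 0x24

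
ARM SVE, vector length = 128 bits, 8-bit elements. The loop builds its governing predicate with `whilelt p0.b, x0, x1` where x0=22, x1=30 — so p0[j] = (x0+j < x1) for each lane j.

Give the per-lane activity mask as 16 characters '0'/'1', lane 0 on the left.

register lanes = 128/8 = 16
active while 22+j < 30, i.e. j ∈ [0,8) capped at 16 ⇒ 8
bits (lane 0 leftmost): 1111111100000000

predicate = 1111111100000000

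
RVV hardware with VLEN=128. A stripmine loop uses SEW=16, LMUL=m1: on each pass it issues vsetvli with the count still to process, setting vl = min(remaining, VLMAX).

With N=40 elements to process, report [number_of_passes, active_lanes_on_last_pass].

[iterations, last_vl] = [5, 8]

VLMAX = (128 × 1) / 16 = 8 lanes
N=40: ⌈40/8⌉ = 5 iters; last vl = 40 − 4×8 = 8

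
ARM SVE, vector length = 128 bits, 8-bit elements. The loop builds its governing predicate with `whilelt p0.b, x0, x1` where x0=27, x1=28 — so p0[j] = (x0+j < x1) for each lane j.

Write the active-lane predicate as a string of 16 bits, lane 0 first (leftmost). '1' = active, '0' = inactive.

predicate = 1000000000000000

lane count: 128 div 8 = 16
p0[j] = (27+j < 28); true for j=0..0 → 1 lanes set
bits (lane 0 leftmost): 1000000000000000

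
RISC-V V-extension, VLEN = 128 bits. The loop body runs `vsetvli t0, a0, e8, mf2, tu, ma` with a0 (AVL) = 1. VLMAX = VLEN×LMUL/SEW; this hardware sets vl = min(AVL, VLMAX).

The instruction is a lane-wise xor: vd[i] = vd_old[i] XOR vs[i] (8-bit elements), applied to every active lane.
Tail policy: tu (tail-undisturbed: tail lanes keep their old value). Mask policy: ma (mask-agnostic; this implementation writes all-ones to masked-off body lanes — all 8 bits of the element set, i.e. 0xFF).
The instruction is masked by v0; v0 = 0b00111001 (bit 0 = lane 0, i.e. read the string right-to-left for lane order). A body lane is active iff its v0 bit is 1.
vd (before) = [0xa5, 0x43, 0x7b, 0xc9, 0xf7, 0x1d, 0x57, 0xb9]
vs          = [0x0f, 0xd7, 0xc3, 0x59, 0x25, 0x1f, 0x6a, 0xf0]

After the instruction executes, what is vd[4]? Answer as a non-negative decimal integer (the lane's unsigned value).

lanes per group: 128·1/2/8 = 8
AVL=1 ≤ VLMAX=8, so vl = 1
lane  0: xor(0xa5,0x0f) ⇒ 0xaa
lane  1: tail/keep ⇒ 0x43
lane  2: tail/keep ⇒ 0x7b
lane  3: tail/keep ⇒ 0xc9
lane  4: tail/keep ⇒ 0xf7
lane  5: tail/keep ⇒ 0x1d
lane  6: tail/keep ⇒ 0x57
lane  7: tail/keep ⇒ 0xb9

vd[4] = 247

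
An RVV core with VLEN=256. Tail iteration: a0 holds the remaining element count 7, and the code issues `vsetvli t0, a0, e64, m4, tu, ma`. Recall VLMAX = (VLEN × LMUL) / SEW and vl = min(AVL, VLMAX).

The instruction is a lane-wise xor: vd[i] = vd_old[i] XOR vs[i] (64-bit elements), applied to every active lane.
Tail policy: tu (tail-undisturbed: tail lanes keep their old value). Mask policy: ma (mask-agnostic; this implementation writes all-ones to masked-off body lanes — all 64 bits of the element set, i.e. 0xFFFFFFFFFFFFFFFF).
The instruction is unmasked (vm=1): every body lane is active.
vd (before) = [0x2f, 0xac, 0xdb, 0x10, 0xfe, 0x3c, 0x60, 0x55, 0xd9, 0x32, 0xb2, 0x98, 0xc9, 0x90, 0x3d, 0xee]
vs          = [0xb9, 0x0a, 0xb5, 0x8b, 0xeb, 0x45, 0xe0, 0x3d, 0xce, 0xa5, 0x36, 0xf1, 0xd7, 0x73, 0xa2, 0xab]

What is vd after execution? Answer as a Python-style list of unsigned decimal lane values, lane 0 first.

lanes per group: 256·4/64 = 16
vl = min(AVL, VLMAX) = min(7, 16) = 7
vd[0] xor(0x2f,0xb9) -> 0x96
vd[1] xor(0xac,0x0a) -> 0xa6
vd[2] xor(0xdb,0xb5) -> 0x6e
vd[3] xor(0x10,0x8b) -> 0x9b
vd[4] xor(0xfe,0xeb) -> 0x15
vd[5] xor(0x3c,0x45) -> 0x79
vd[6] xor(0x60,0xe0) -> 0x80
vd[7] tail/keep -> 0x55
vd[8] tail/keep -> 0xd9
vd[9] tail/keep -> 0x32
vd[10] tail/keep -> 0xb2
vd[11] tail/keep -> 0x98
vd[12] tail/keep -> 0xc9
vd[13] tail/keep -> 0x90
vd[14] tail/keep -> 0x3d
vd[15] tail/keep -> 0xee

vd = [150, 166, 110, 155, 21, 121, 128, 85, 217, 50, 178, 152, 201, 144, 61, 238]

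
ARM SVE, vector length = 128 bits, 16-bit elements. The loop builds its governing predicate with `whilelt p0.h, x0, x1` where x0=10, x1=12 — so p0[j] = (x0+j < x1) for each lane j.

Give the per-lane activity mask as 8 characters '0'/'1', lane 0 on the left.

128-bit reg / 16-bit elem → 8 lanes
p0[j] = (10+j < 12); true for j=0..1 → 2 lanes set
bits (lane 0 leftmost): 11000000

predicate = 11000000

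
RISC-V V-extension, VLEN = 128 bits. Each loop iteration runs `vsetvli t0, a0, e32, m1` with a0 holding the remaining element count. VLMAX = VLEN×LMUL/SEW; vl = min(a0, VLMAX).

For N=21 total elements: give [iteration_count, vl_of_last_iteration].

[iterations, last_vl] = [6, 1]

lanes per group: 128·1/32 = 4
N=21: ⌈21/4⌉ = 6 iters; last vl = 21 − 5×4 = 1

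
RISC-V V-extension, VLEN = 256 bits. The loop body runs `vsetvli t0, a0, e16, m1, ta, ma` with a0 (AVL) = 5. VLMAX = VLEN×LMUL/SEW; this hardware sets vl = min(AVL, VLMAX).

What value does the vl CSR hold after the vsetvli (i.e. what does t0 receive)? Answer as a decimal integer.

vl = 5

VLMAX = VLEN×LMUL/SEW = 256×1/16 = 16
vl ← min(5, 16) = 5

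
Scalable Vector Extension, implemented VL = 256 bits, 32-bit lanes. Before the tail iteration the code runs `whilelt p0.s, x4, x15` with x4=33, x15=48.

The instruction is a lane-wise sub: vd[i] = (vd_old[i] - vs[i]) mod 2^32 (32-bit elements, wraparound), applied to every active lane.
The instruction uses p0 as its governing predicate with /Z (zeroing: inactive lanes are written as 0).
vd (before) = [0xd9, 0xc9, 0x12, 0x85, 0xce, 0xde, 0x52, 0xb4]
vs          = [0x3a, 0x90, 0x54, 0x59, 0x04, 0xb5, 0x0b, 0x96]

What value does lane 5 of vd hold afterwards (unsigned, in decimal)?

256-bit reg / 32-bit elem → 8 lanes
whilelt: lane j active iff 33+j < 48 → j < 15 → 8 active
[0] sub(0xd9,0x3a) = 0x9f
[1] sub(0xc9,0x90) = 0x39
[2] sub(0x12,0x54) = 0xffffffbe
[3] sub(0x85,0x59) = 0x2c
[4] sub(0xce,0x04) = 0xca
[5] sub(0xde,0xb5) = 0x29
[6] sub(0x52,0x0b) = 0x47
[7] sub(0xb4,0x96) = 0x1e

vd[5] = 41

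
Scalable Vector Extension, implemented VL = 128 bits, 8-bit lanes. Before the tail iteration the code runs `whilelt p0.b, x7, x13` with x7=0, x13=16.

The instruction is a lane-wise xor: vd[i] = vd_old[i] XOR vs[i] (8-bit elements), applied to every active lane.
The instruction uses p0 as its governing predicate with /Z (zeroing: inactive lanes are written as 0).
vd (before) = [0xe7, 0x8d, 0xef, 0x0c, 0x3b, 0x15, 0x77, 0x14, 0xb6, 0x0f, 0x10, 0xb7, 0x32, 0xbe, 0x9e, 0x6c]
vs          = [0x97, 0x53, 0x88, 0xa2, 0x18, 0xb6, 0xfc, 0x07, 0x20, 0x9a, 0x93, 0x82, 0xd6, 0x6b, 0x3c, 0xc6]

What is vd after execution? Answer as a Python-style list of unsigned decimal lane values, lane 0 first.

vd = [112, 222, 103, 174, 35, 163, 139, 19, 150, 149, 131, 53, 228, 213, 162, 170]

register lanes = 128/8 = 16
p0[j] = (0+j < 16); true for j=0..15 → 16 lanes set
vd[0] xor(0xe7,0x97) -> 0x70
vd[1] xor(0x8d,0x53) -> 0xde
vd[2] xor(0xef,0x88) -> 0x67
vd[3] xor(0x0c,0xa2) -> 0xae
vd[4] xor(0x3b,0x18) -> 0x23
vd[5] xor(0x15,0xb6) -> 0xa3
vd[6] xor(0x77,0xfc) -> 0x8b
vd[7] xor(0x14,0x07) -> 0x13
vd[8] xor(0xb6,0x20) -> 0x96
vd[9] xor(0x0f,0x9a) -> 0x95
vd[10] xor(0x10,0x93) -> 0x83
vd[11] xor(0xb7,0x82) -> 0x35
vd[12] xor(0x32,0xd6) -> 0xe4
vd[13] xor(0xbe,0x6b) -> 0xd5
vd[14] xor(0x9e,0x3c) -> 0xa2
vd[15] xor(0x6c,0xc6) -> 0xaa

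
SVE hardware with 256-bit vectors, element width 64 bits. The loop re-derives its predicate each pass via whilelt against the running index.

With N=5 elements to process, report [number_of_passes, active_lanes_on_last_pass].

[iterations, last_vl] = [2, 1]

lane count: 256 div 64 = 4
N=5: ⌈5/4⌉ = 2 iters; last vl = 5 − 1×4 = 1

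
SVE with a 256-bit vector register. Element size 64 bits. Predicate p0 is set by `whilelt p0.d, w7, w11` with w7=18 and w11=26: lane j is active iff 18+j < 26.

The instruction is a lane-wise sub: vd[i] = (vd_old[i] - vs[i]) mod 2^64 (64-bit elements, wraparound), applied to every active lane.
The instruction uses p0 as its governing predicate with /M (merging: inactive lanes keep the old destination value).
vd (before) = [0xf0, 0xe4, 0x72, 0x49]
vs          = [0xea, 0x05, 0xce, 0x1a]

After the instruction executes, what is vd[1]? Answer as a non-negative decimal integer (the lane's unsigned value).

vd[1] = 223

256-bit reg / 64-bit elem → 4 lanes
p0[j] = (18+j < 26); true for j=0..3 → 4 lanes set
  i=0: sub(0xf0,0xea) → 6
  i=1: sub(0xe4,0x05) → 223
  i=2: sub(0x72,0xce) → 18446744073709551524
  i=3: sub(0x49,0x1a) → 47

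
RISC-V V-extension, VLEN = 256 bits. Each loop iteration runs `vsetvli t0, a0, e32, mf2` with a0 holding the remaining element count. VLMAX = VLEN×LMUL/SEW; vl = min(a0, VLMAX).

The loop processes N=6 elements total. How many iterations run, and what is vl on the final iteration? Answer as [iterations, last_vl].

VLMAX = VLEN×LMUL/SEW = 256×1/2/32 = 4
N=6: ⌈6/4⌉ = 2 iters; last vl = 6 − 1×4 = 2

[iterations, last_vl] = [2, 2]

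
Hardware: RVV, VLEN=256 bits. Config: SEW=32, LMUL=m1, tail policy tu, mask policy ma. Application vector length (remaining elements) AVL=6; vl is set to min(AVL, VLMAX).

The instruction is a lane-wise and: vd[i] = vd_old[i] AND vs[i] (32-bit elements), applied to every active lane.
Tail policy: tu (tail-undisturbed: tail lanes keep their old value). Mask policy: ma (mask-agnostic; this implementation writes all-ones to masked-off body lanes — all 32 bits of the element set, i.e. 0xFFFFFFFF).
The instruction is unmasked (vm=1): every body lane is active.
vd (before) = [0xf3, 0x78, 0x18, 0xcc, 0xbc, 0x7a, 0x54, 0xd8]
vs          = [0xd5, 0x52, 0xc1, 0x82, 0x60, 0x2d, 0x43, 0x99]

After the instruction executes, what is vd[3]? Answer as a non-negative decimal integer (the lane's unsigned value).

VLMAX = (256 × 1) / 32 = 8 lanes
AVL=6 ≤ VLMAX=8, so vl = 6
lane  0: and(0xf3,0xd5) ⇒ 0xd1
lane  1: and(0x78,0x52) ⇒ 0x50
lane  2: and(0x18,0xc1) ⇒ 0x00
lane  3: and(0xcc,0x82) ⇒ 0x80
lane  4: and(0xbc,0x60) ⇒ 0x20
lane  5: and(0x7a,0x2d) ⇒ 0x28
lane  6: tail/keep ⇒ 0x54
lane  7: tail/keep ⇒ 0xd8

vd[3] = 128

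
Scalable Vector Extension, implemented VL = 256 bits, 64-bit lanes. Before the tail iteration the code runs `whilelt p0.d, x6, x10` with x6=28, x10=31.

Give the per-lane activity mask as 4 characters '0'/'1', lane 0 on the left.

register lanes = 256/64 = 4
p0[j] = (28+j < 31); true for j=0..2 → 3 lanes set
bits (lane 0 leftmost): 1110

predicate = 1110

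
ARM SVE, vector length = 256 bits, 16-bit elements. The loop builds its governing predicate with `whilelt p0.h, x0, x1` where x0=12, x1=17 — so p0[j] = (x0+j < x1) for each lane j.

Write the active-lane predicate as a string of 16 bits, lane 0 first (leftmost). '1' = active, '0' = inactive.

predicate = 1111100000000000

256-bit reg / 16-bit elem → 16 lanes
active while 12+j < 17, i.e. j ∈ [0,5) capped at 16 ⇒ 5
bits (lane 0 leftmost): 1111100000000000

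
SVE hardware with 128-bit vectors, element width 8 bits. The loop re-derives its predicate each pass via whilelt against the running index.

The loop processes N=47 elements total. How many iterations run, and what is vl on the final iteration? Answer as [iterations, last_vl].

[iterations, last_vl] = [3, 15]

lane count: 128 div 8 = 16
iterations = ceil(47/16) = 3; final-pass vl = 15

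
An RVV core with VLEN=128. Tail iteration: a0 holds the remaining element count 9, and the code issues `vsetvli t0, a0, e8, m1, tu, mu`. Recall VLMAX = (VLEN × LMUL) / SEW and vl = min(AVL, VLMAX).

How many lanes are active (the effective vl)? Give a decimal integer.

vl = 9

VLMAX = VLEN×LMUL/SEW = 128×1/8 = 16
AVL=9 ≤ VLMAX=16, so vl = 9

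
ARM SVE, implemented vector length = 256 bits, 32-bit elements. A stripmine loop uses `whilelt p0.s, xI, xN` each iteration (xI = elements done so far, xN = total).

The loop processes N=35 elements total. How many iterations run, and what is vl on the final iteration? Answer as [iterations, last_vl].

[iterations, last_vl] = [5, 3]

lane count: 256 div 32 = 8
N=35: ⌈35/8⌉ = 5 iters; last vl = 35 − 4×8 = 3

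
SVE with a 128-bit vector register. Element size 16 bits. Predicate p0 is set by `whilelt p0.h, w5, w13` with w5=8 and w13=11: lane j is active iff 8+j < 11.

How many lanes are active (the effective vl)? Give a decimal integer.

vl = 3

128-bit reg / 16-bit elem → 8 lanes
whilelt: lane j active iff 8+j < 11 → j < 3 → 3 active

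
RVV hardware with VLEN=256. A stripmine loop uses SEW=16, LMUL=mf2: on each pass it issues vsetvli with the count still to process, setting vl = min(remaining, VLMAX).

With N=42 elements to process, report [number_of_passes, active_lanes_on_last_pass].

VLMAX = (256 × 1/2) / 16 = 8 lanes
iterations = ceil(42/8) = 6; final-pass vl = 2

[iterations, last_vl] = [6, 2]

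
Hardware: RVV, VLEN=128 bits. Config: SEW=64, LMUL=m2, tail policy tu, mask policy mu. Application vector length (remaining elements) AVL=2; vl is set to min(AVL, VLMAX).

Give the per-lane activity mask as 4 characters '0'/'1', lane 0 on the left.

predicate = 1100

lanes per group: 128·2/64 = 4
vl ← min(2, 4) = 2
bits (lane 0 leftmost): 1100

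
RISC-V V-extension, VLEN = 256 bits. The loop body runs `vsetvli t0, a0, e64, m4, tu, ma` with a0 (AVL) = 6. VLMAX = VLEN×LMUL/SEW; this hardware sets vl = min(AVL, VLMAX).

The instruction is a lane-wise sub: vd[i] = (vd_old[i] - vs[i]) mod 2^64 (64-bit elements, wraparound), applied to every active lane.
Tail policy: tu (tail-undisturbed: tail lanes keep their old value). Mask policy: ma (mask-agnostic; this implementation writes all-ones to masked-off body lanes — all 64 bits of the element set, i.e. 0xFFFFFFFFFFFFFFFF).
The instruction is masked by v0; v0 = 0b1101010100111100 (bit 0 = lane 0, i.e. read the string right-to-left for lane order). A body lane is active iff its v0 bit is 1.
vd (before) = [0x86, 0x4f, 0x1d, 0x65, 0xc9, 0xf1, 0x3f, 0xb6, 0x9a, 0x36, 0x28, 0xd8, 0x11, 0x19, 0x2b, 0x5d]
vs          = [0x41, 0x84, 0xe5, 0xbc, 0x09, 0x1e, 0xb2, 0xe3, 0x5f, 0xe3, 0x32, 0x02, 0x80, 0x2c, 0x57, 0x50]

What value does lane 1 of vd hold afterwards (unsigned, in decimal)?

lanes per group: 256·4/64 = 16
AVL=6 ≤ VLMAX=16, so vl = 6
vd[0] mask-off/ones -> 0xffffffffffffffff
vd[1] mask-off/ones -> 0xffffffffffffffff
vd[2] sub(0x1d,0xe5) -> 0xffffffffffffff38
vd[3] sub(0x65,0xbc) -> 0xffffffffffffffa9
vd[4] sub(0xc9,0x09) -> 0xc0
vd[5] sub(0xf1,0x1e) -> 0xd3
vd[6] tail/keep -> 0x3f
vd[7] tail/keep -> 0xb6
vd[8] tail/keep -> 0x9a
vd[9] tail/keep -> 0x36
vd[10] tail/keep -> 0x28
vd[11] tail/keep -> 0xd8
vd[12] tail/keep -> 0x11
vd[13] tail/keep -> 0x19
vd[14] tail/keep -> 0x2b
vd[15] tail/keep -> 0x5d

vd[1] = 18446744073709551615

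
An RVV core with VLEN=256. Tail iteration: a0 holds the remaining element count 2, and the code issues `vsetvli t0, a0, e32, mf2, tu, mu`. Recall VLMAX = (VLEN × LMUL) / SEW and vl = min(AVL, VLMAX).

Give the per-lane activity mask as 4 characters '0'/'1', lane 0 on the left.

predicate = 1100

lanes per group: 256·1/2/32 = 4
vl ← min(2, 4) = 2
bits (lane 0 leftmost): 1100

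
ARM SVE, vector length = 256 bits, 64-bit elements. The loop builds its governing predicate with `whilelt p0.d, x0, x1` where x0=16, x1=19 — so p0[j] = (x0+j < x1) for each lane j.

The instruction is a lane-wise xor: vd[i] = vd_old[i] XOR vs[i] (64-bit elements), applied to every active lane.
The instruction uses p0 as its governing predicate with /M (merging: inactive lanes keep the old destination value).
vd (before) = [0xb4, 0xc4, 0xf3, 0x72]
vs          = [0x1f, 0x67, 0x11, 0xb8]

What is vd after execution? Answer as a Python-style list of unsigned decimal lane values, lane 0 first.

register lanes = 256/64 = 4
whilelt: lane j active iff 16+j < 19 → j < 3 → 3 active
  i=0: xor(0xb4,0x1f) → 171
  i=1: xor(0xc4,0x67) → 163
  i=2: xor(0xf3,0x11) → 226
  i=3: tail/keep → 114

vd = [171, 163, 226, 114]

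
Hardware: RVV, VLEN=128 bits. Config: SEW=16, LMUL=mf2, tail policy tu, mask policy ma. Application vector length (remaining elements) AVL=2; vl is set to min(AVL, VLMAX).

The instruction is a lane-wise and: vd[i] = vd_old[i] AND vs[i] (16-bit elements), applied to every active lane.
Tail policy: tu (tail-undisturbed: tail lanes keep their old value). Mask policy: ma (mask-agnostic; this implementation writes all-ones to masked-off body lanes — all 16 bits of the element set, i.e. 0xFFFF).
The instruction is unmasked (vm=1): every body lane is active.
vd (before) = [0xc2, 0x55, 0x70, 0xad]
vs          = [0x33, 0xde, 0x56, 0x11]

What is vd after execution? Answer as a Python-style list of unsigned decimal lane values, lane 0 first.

vd = [2, 84, 112, 173]

lanes per group: 128·1/2/16 = 4
AVL=2 ≤ VLMAX=4, so vl = 2
[0] and(0xc2,0x33) = 0x02
[1] and(0x55,0xde) = 0x54
[2] tail/keep = 0x70
[3] tail/keep = 0xad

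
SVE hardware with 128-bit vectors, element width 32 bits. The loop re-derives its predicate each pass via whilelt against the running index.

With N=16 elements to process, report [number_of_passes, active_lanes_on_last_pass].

register lanes = 128/32 = 4
iterations = ceil(16/4) = 4; final-pass vl = 4

[iterations, last_vl] = [4, 4]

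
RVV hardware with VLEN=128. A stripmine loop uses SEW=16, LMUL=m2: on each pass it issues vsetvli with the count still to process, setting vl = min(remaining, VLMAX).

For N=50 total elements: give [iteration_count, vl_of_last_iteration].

[iterations, last_vl] = [4, 2]

lanes per group: 128·2/16 = 16
N=50: ⌈50/16⌉ = 4 iters; last vl = 50 − 3×16 = 2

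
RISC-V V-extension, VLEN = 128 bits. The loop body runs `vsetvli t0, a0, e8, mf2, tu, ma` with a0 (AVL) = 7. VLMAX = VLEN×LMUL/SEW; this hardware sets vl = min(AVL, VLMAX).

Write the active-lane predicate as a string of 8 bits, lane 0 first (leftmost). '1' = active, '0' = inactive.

predicate = 11111110

lanes per group: 128·1/2/8 = 8
AVL=7 ≤ VLMAX=8, so vl = 7
bits (lane 0 leftmost): 11111110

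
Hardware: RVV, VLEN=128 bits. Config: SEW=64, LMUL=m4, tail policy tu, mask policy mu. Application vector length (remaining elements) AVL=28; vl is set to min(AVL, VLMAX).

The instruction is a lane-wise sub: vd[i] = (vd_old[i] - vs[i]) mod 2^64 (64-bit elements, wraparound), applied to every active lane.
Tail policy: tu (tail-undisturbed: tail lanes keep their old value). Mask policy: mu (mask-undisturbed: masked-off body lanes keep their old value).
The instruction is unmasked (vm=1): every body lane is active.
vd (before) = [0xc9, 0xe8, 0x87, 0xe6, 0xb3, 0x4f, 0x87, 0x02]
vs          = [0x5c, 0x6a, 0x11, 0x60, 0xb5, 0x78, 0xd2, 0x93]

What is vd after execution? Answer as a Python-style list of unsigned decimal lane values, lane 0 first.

vd = [109, 126, 118, 134, 18446744073709551614, 18446744073709551575, 18446744073709551541, 18446744073709551471]

VLMAX = VLEN×LMUL/SEW = 128×4/64 = 8
AVL=28 > VLMAX=8, so vl = 8
[0] sub(0xc9,0x5c) = 0x6d
[1] sub(0xe8,0x6a) = 0x7e
[2] sub(0x87,0x11) = 0x76
[3] sub(0xe6,0x60) = 0x86
[4] sub(0xb3,0xb5) = 0xfffffffffffffffe
[5] sub(0x4f,0x78) = 0xffffffffffffffd7
[6] sub(0x87,0xd2) = 0xffffffffffffffb5
[7] sub(0x02,0x93) = 0xffffffffffffff6f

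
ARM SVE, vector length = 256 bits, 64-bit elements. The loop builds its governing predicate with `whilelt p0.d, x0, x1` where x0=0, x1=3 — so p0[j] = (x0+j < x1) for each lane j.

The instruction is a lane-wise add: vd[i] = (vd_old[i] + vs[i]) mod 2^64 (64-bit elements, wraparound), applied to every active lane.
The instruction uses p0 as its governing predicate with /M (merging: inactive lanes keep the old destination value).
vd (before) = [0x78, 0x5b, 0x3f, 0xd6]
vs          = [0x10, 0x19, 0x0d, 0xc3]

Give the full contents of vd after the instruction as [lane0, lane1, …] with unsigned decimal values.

vd = [136, 116, 76, 214]

256-bit reg / 64-bit elem → 4 lanes
active while 0+j < 3, i.e. j ∈ [0,3) capped at 4 ⇒ 3
  i=0: add(0x78,0x10) → 136
  i=1: add(0x5b,0x19) → 116
  i=2: add(0x3f,0x0d) → 76
  i=3: tail/keep → 214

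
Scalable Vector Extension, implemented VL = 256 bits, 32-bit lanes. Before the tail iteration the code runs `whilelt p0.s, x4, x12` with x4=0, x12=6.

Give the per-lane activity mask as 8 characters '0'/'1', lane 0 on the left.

predicate = 11111100

lane count: 256 div 32 = 8
whilelt: lane j active iff 0+j < 6 → j < 6 → 6 active
bits (lane 0 leftmost): 11111100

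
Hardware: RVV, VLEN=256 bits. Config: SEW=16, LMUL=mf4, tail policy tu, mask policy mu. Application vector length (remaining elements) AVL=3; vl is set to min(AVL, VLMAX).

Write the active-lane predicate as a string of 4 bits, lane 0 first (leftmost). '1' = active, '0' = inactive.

lanes per group: 256·1/4/16 = 4
AVL=3 ≤ VLMAX=4, so vl = 3
bits (lane 0 leftmost): 1110

predicate = 1110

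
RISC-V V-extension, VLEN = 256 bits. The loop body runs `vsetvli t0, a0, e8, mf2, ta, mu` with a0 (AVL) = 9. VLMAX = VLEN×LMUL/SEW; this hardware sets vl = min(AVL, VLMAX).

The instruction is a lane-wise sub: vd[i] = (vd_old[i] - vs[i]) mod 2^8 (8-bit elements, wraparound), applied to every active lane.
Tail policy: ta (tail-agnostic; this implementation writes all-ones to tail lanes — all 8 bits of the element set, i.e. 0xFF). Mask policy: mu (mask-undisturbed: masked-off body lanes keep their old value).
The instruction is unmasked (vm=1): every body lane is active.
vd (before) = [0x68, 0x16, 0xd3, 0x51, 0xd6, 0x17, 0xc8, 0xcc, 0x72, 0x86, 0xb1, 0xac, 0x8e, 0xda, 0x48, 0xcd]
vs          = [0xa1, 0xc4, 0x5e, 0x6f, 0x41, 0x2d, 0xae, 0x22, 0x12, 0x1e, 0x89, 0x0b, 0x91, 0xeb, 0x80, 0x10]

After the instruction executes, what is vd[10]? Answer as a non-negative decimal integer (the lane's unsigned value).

VLMAX = VLEN×LMUL/SEW = 256×1/2/8 = 16
AVL=9 ≤ VLMAX=16, so vl = 9
[0] sub(0x68,0xa1) = 0xc7
[1] sub(0x16,0xc4) = 0x52
[2] sub(0xd3,0x5e) = 0x75
[3] sub(0x51,0x6f) = 0xe2
[4] sub(0xd6,0x41) = 0x95
[5] sub(0x17,0x2d) = 0xea
[6] sub(0xc8,0xae) = 0x1a
[7] sub(0xcc,0x22) = 0xaa
[8] sub(0x72,0x12) = 0x60
[9] tail/ones = 0xff
[10] tail/ones = 0xff
[11] tail/ones = 0xff
[12] tail/ones = 0xff
[13] tail/ones = 0xff
[14] tail/ones = 0xff
[15] tail/ones = 0xff

vd[10] = 255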